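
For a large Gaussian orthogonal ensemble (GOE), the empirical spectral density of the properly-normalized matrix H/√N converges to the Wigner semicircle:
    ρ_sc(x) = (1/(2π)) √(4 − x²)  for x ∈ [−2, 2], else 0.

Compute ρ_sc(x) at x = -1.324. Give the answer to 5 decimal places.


ρ_sc(x) = (1/(2π)) √(4 − x²). With x = -1.324:
  4 − x² = 4 − (-1.324)² = 4 − 1.752976 = 2.247024.
  √(4 − x²) = 1.499008.
  1/(2π) = 0.159155.
  ρ_sc(-1.324) = 0.159155 · 1.499008 = 0.238574.

Rounded to 5 decimal places: ρ_sc(-1.324) ≈ 0.23857.


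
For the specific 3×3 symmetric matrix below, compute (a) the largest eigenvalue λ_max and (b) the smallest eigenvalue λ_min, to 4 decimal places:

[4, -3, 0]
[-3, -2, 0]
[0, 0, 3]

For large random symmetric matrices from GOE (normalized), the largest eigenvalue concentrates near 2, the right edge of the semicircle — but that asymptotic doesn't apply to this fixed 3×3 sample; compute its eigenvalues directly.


Since M is real symmetric, all three eigenvalues are real; they are the roots of det(λI − M) = λ³ − (tr M) λ² + s λ − det M, where s is the sum of the principal 2×2 minors.
tr M = 4 + (-2) + 3 = 5.
s = (4·(-2) − (-3)²) + (4·3 − 0²) + ((-2)·3 − 0²) = -17 + 12 + (-6) = -11.
det M (expand along row 1) = 4·(-6) − (-3)·(-9) + 0·0 = -51.
Characteristic polynomial: λ³ − 5λ² − 11λ + 51 = 0.
Substitute λ = y + (tr M)/3 = y + 1.666667 to remove the quadratic term: y³ + p·y + q = 0 with p = s − (tr M)²/3 = -19.333333 and q = −2(tr M)³/27 + (tr M)·s/3 − det M = 23.407407.
Three real roots ⇒ use the trigonometric (Viète) form: r = 2√(−p/3) = 5.077182, φ = arccos(3q/(p·r)) = arccos(-0.715394) = 2.367984 rad.
y_k = r·cos(φ/3 − 2πk/3) for k = 0, 1, 2 gives y = 3.575974, 1.333333, -4.909307.
λ_k = y_k + 1.666667 gives λ = 5.2426, 3.0000, -3.2426 (check: the sum is 5.0000 = tr M).

Hence λ_max = 5.2426 and λ_min = -3.2426.


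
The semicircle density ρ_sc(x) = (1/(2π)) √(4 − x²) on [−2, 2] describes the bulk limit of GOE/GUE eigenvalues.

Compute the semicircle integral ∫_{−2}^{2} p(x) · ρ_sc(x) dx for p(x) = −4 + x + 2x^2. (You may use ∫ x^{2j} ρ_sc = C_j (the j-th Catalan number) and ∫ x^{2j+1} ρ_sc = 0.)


Write p(x) = Σ a_i x^i, split into monomials and integrate each against ρ_sc separately.
Using ∫ x^{2j} ρ_sc = C_j = (1/(j+1)) C(2j, j) (Catalan numbers) and ∫ x^{2j+1} ρ_sc = 0 (odd monomials vanish by symmetry):
  i = 0 (even): a_0 · C_{0} = -4 · 1 = -4
  i = 1 (odd): ∫ x^1 ρ_sc = 0 (vanishes)
  i = 2 (even): a_2 · C_{1} = 2 · 1 = 2

Summing the contributions: ∫_{−2}^{2} p(x) ρ_sc(x) dx = (-4) + 2 = -2.


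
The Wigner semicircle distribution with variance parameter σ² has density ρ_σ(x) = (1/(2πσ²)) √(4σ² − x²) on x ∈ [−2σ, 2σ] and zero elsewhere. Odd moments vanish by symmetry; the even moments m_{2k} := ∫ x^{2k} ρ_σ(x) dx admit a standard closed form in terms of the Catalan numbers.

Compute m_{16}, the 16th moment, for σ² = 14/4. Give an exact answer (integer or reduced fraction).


By the scaled semicircle moment identity, m_{2k} = σ^{2k} · C_k with k = 8.
C_8 = (1/(k+1)) · C(2k, k) = (1/9) · C(16, 8) = (1/9) · 12870 = 1430.
σ^{2k} = (σ²)^k = (14/4)^8 = 5764801/256.

Therefore m_{16} = σ^{16} · C_8 = (5764801/256) · 1430 = 4121832715/128.


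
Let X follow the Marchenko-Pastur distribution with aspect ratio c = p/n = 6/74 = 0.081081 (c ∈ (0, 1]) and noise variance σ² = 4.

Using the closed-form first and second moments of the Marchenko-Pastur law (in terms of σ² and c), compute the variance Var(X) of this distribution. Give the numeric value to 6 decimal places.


Recall the MP moments m_1 = E[X] = σ² and m_2 = E[X²] = σ⁴ (1 + c).
m_1 = E[X] = σ² = 4, so m_1² = 16.
m_2 = E[X²] = σ⁴ (1 + c) = 16 · (1 + 0.081081) = 16 · 1.081081 = 17.297297.
(Note m_2 − m_1² simplifies to c · σ⁴ = 0.081081 · 16.)

Var(X) = m_2 − m_1² = 17.297297 − 16 = 1.297297.


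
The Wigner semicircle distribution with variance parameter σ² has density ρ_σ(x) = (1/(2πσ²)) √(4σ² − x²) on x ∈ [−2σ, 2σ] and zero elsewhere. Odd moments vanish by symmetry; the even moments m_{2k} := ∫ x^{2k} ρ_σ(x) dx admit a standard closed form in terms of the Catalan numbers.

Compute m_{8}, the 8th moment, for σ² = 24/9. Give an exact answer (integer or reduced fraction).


By the scaled semicircle moment identity, m_{2k} = σ^{2k} · C_k with k = 4.
C_4 = (1/(k+1)) · C(2k, k) = (1/5) · C(8, 4) = (1/5) · 70 = 14.
σ^{2k} = (σ²)^k = (24/9)^4 = 4096/81.

Therefore m_{8} = σ^{8} · C_4 = (4096/81) · 14 = 57344/81.


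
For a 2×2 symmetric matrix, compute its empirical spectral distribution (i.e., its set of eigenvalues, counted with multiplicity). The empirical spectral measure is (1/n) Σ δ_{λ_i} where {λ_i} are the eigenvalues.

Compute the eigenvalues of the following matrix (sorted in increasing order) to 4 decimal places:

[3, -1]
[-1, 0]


Since M is real symmetric, both eigenvalues are real; they are the roots of det(λI − M) = λ² − (tr M) λ + det M.
tr M = 3 + 0 = 3.
det M = 3·0 − (-1)² = 0 − 1 = -1.
Characteristic polynomial: λ² − 3λ − 1 = 0.
Discriminant Δ = (tr M)² − 4·det M = 9 − (-4) = 13; √Δ = 3.605551.
λ = (tr M ± √Δ)/2 = (3 ± 3.605551)/2, giving (tr M − √Δ)/2 = -0.3028 and (tr M + √Δ)/2 = 3.3028.

Eigenvalues sorted in increasing order: [-0.3028, 3.3028].


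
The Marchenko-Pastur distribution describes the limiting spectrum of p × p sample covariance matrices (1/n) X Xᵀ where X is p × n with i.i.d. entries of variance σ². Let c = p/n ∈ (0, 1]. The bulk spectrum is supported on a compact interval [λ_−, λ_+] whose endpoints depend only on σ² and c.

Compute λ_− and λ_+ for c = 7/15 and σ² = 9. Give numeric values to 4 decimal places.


c = 7/15 = 0.466667; √c = 0.683130.
λ_− = σ² (1 − √c)² = 9 · (1 − 0.683130)² = 9 · (0.316870)² = 0.903659.
λ_+ = σ² (1 + √c)² = 9 · (1 + 0.683130)² = 9 · (1.683130)² = 25.496341.

Rounded to 4 decimal places: λ_− ≈ 0.9037, λ_+ ≈ 25.4963.


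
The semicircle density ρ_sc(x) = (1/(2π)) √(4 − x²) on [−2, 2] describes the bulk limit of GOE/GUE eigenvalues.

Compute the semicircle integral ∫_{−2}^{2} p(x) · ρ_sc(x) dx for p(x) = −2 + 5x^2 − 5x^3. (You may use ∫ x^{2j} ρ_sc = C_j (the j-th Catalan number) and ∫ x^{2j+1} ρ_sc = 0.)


Write p(x) = Σ a_i x^i, split into monomials and integrate each against ρ_sc separately.
Using ∫ x^{2j} ρ_sc = C_j = (1/(j+1)) C(2j, j) (Catalan numbers) and ∫ x^{2j+1} ρ_sc = 0 (odd monomials vanish by symmetry):
  i = 0 (even): a_0 · C_{0} = -2 · 1 = -2
  i = 2 (even): a_2 · C_{1} = 5 · 1 = 5
  i = 3 (odd): ∫ x^3 ρ_sc = 0 (vanishes)

Summing the contributions: ∫_{−2}^{2} p(x) ρ_sc(x) dx = (-2) + 5 = 3.


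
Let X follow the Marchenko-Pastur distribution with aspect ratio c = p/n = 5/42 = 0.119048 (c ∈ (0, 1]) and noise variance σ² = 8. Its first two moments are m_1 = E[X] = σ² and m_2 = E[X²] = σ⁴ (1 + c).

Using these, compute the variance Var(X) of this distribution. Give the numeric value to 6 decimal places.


m_1 = E[X] = σ² = 8, so m_1² = 64.
m_2 = E[X²] = σ⁴ (1 + c) = 64 · (1 + 0.119048) = 64 · 1.119048 = 71.619048.
(Note m_2 − m_1² simplifies to c · σ⁴ = 0.119048 · 64.)

Var(X) = m_2 − m_1² = 71.619048 − 64 = 7.619048.


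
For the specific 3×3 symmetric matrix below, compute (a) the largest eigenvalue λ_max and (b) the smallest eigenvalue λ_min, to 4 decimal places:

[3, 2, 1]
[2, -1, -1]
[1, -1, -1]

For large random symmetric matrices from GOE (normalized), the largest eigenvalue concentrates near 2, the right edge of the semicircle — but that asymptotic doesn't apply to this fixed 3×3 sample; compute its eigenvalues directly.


Since M is real symmetric, all three eigenvalues are real; they are the roots of det(λI − M) = λ³ − (tr M) λ² + s λ − det M, where s is the sum of the principal 2×2 minors.
tr M = 3 + (-1) + (-1) = 1.
s = (3·(-1) − 2²) + (3·(-1) − 1²) + ((-1)·(-1) − (-1)²) = -7 + (-4) + 0 = -11.
det M (expand along row 1) = 3·0 − 2·(-1) + 1·(-1) = 1.
Characteristic polynomial: λ³ − λ² − 11λ − 1 = 0.
Substitute λ = y + (tr M)/3 = y + 0.333333 to remove the quadratic term: y³ + p·y + q = 0 with p = s − (tr M)²/3 = -11.333333 and q = −2(tr M)³/27 + (tr M)·s/3 − det M = -4.740741.
Three real roots ⇒ use the trigonometric (Viète) form: r = 2√(−p/3) = 3.887301, φ = arccos(3q/(p·r)) = arccos(0.322821) = 1.242088 rad.
y_k = r·cos(φ/3 − 2πk/3) for k = 0, 1, 2 gives y = 3.558853, -0.425078, -3.133775.
λ_k = y_k + 0.333333 gives λ = 3.8922, -0.0917, -2.8004 (check: the sum is 1.0000 = tr M).

Hence λ_max = 3.8922 and λ_min = -2.8004.


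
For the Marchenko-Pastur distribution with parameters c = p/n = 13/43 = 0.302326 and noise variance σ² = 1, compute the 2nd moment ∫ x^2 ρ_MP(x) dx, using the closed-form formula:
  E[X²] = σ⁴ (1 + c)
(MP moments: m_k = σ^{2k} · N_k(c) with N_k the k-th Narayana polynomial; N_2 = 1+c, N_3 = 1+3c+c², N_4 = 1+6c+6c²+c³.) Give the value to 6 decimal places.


E[X²] = σ⁴ (1 + c) (second MP moment). With σ² = 1 (so σ⁴ = 1) and c = 13/43 = 0.302326: E[X²] = 1 · (1 + 0.302326) = 1 · 1.302326.

So E[X^2] = 1.302326.


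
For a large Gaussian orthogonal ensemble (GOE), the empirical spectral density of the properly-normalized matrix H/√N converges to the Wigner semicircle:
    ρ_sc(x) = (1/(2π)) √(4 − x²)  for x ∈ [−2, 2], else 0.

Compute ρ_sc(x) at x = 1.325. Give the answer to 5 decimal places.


ρ_sc(x) = (1/(2π)) √(4 − x²). With x = 1.325:
  4 − x² = 4 − (1.325)² = 4 − 1.755625 = 2.244375.
  √(4 − x²) = 1.498124.
  1/(2π) = 0.159155.
  ρ_sc(1.325) = 0.159155 · 1.498124 = 0.238434.

Rounded to 5 decimal places: ρ_sc(1.325) ≈ 0.23843.


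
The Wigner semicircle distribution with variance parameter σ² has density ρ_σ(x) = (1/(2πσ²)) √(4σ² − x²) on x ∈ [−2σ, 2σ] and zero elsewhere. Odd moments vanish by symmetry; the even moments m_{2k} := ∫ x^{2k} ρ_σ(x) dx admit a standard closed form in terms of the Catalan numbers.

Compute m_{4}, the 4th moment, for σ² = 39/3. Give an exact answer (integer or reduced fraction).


By the scaled semicircle moment identity, m_{2k} = σ^{2k} · C_k with k = 2.
C_2 = (1/(k+1)) · C(2k, k) = (1/3) · C(4, 2) = (1/3) · 6 = 2.
σ^{2k} = (σ²)^k = (39/3)^2 = 169.

Therefore m_{4} = σ^{4} · C_2 = 169 · 2 = 338.


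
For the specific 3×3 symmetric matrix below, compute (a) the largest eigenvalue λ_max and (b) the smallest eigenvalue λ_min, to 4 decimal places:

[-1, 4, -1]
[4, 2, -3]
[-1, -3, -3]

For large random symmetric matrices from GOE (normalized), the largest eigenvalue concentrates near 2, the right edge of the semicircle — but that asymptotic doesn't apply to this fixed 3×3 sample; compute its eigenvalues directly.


Since M is real symmetric, all three eigenvalues are real; they are the roots of det(λI − M) = λ³ − (tr M) λ² + s λ − det M, where s is the sum of the principal 2×2 minors.
tr M = -1 + 2 + (-3) = -2.
s = ((-1)·2 − 4²) + ((-1)·(-3) − (-1)²) + (2·(-3) − (-3)²) = -18 + 2 + (-15) = -31.
det M (expand along row 1) = (-1)·(-15) − 4·(-15) + (-1)·(-10) = 85.
Characteristic polynomial: λ³ + 2λ² − 31λ − 85 = 0.
Substitute λ = y + (tr M)/3 = y − 0.666667 to remove the quadratic term: y³ + p·y + q = 0 with p = s − (tr M)²/3 = -32.333333 and q = −2(tr M)³/27 + (tr M)·s/3 − det M = -63.740741.
Three real roots ⇒ use the trigonometric (Viète) form: r = 2√(−p/3) = 6.565905, φ = arccos(3q/(p·r)) = arccos(0.900727) = 0.449356 rad.
y_k = r·cos(φ/3 − 2πk/3) for k = 0, 1, 2 gives y = 6.492388, -2.397660, -4.094727.
λ_k = y_k − 0.666667 gives λ = 5.8257, -3.0643, -4.7614 (check: the sum is -2.0000 = tr M).

Hence λ_max = 5.8257 and λ_min = -4.7614.


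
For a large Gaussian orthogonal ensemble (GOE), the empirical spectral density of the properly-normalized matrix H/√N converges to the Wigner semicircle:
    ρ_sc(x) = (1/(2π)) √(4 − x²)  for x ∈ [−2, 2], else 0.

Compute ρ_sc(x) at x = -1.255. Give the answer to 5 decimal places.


ρ_sc(x) = (1/(2π)) √(4 − x²). With x = -1.255:
  4 − x² = 4 − (-1.255)² = 4 − 1.575025 = 2.424975.
  √(4 − x²) = 1.557233.
  1/(2π) = 0.159155.
  ρ_sc(-1.255) = 0.159155 · 1.557233 = 0.247841.

Rounded to 5 decimal places: ρ_sc(-1.255) ≈ 0.24784.


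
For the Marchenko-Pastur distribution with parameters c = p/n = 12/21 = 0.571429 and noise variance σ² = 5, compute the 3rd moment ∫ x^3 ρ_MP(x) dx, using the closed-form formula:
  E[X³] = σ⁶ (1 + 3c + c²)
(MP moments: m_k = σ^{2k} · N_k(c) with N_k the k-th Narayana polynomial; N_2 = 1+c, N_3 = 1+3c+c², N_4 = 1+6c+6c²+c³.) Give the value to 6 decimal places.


E[X³] = σ⁶ (1 + 3c + c²) (third MP moment). With σ² = 5 (so σ⁶ = 125) and c = 12/21 = 0.571429: E[X³] = 125 · (1 + 3·0.571429 + (0.571429)²) = 125 · 3.040816.

So E[X^3] = 380.102041.


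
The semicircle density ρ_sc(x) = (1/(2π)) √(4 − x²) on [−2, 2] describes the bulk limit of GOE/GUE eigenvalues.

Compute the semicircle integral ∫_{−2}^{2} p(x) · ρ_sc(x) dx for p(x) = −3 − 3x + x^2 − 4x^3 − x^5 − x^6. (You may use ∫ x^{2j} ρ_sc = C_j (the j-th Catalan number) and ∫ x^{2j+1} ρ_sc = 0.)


Write p(x) = Σ a_i x^i, split into monomials and integrate each against ρ_sc separately.
Using ∫ x^{2j} ρ_sc = C_j = (1/(j+1)) C(2j, j) (Catalan numbers) and ∫ x^{2j+1} ρ_sc = 0 (odd monomials vanish by symmetry):
  i = 0 (even): a_0 · C_{0} = -3 · 1 = -3
  i = 1 (odd): ∫ x^1 ρ_sc = 0 (vanishes)
  i = 2 (even): a_2 · C_{1} = 1 · 1 = 1
  i = 3 (odd): ∫ x^3 ρ_sc = 0 (vanishes)
  i = 5 (odd): ∫ x^5 ρ_sc = 0 (vanishes)
  i = 6 (even): a_6 · C_{3} = -1 · 5 = -5

Summing the contributions: ∫_{−2}^{2} p(x) ρ_sc(x) dx = (-3) + 1 + (-5) = -7.


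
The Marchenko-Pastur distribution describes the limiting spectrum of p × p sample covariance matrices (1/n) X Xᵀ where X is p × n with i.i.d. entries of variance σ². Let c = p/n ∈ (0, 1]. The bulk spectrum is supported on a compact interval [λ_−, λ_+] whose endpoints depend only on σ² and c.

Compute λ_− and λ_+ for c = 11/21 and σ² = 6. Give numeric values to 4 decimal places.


c = 11/21 = 0.523810; √c = 0.723747.
λ_− = σ² (1 − √c)² = 6 · (1 − 0.723747)² = 6 · (0.276253)² = 0.457895.
λ_+ = σ² (1 + √c)² = 6 · (1 + 0.723747)² = 6 · (1.723747)² = 17.827820.

Rounded to 4 decimal places: λ_− ≈ 0.4579, λ_+ ≈ 17.8278.


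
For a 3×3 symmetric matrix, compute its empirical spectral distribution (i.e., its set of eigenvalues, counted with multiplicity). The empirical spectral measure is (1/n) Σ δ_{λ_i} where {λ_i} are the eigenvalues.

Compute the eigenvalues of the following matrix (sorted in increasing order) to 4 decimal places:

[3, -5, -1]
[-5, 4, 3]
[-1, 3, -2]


Since M is real symmetric, all three eigenvalues are real; they are the roots of det(λI − M) = λ³ − (tr M) λ² + s λ − det M, where s is the sum of the principal 2×2 minors.
tr M = 3 + 4 + (-2) = 5.
s = (3·4 − (-5)²) + (3·(-2) − (-1)²) + (4·(-2) − 3²) = -13 + (-7) + (-17) = -37.
det M (expand along row 1) = 3·(-17) − (-5)·13 + (-1)·(-11) = 25.
Characteristic polynomial: λ³ − 5λ² − 37λ − 25 = 0.
Substitute λ = y + (tr M)/3 = y + 1.666667 to remove the quadratic term: y³ + p·y + q = 0 with p = s − (tr M)²/3 = -45.333333 and q = −2(tr M)³/27 + (tr M)·s/3 − det M = -95.925926.
Three real roots ⇒ use the trigonometric (Viète) form: r = 2√(−p/3) = 7.774603, φ = arccos(3q/(p·r)) = arccos(0.816510) = 0.615457 rad.
y_k = r·cos(φ/3 − 2πk/3) for k = 0, 1, 2 gives y = 7.611569, -2.434162, -5.177407.
λ_k = y_k + 1.666667 gives λ = 9.2782, -0.7675, -3.5107 (check: the sum is 5.0000 = tr M).

Eigenvalues sorted in increasing order: [-3.5107, -0.7675, 9.2782].


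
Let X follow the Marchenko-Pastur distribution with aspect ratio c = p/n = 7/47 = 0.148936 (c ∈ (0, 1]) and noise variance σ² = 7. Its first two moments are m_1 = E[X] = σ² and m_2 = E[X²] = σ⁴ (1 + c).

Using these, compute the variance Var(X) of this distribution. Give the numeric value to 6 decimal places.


m_1 = E[X] = σ² = 7, so m_1² = 49.
m_2 = E[X²] = σ⁴ (1 + c) = 49 · (1 + 0.148936) = 49 · 1.148936 = 56.297872.
(Note m_2 − m_1² simplifies to c · σ⁴ = 0.148936 · 49.)

Var(X) = m_2 − m_1² = 56.297872 − 49 = 7.297872.


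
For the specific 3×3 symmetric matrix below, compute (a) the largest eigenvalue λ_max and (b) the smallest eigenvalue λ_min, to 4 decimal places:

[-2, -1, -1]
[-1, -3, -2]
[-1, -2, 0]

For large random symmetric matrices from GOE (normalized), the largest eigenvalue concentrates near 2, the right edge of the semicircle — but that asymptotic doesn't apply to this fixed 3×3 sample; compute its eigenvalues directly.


Since M is real symmetric, all three eigenvalues are real; they are the roots of det(λI − M) = λ³ − (tr M) λ² + s λ − det M, where s is the sum of the principal 2×2 minors.
tr M = -2 + (-3) + 0 = -5.
s = ((-2)·(-3) − (-1)²) + ((-2)·0 − (-1)²) + ((-3)·0 − (-2)²) = 5 + (-1) + (-4) = 0.
det M (expand along row 1) = (-2)·(-4) − (-1)·(-2) + (-1)·(-1) = 7.
Characteristic polynomial: λ³ + 5λ² − 7 = 0.
Substitute λ = y + (tr M)/3 = y − 1.666667 to remove the quadratic term: y³ + p·y + q = 0 with p = s − (tr M)²/3 = -8.333333 and q = −2(tr M)³/27 + (tr M)·s/3 − det M = 2.259259.
Three real roots ⇒ use the trigonometric (Viète) form: r = 2√(−p/3) = 3.333333, φ = arccos(3q/(p·r)) = arccos(-0.244000) = 1.817285 rad.
y_k = r·cos(φ/3 − 2πk/3) for k = 0, 1, 2 gives y = 2.740229, 0.273568, -3.013797.
λ_k = y_k − 1.666667 gives λ = 1.0736, -1.3931, -4.6805 (check: the sum is -5.0000 = tr M).

Hence λ_max = 1.0736 and λ_min = -4.6805.


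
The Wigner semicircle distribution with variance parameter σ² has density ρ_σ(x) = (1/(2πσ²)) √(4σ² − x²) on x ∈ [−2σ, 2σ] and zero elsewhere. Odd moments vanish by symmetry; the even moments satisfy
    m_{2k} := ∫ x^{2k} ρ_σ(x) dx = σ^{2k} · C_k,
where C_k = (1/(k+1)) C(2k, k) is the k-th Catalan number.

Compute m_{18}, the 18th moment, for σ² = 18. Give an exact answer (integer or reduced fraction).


By the scaled semicircle moment identity, m_{2k} = σ^{2k} · C_k with k = 9.
C_9 = (1/(k+1)) · C(2k, k) = (1/10) · C(18, 9) = (1/10) · 48620 = 4862.
σ^{2k} = (σ²)^k = (18)^9 = 198359290368.

Therefore m_{18} = σ^{18} · C_9 = 198359290368 · 4862 = 964422869769216.


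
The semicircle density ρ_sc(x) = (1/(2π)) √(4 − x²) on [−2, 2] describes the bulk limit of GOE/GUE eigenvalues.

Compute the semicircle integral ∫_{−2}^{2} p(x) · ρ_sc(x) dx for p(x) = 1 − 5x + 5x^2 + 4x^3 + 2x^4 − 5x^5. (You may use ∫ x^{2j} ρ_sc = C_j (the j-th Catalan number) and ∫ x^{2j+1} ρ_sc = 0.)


Write p(x) = Σ a_i x^i, split into monomials and integrate each against ρ_sc separately.
Using ∫ x^{2j} ρ_sc = C_j = (1/(j+1)) C(2j, j) (Catalan numbers) and ∫ x^{2j+1} ρ_sc = 0 (odd monomials vanish by symmetry):
  i = 0 (even): a_0 · C_{0} = 1 · 1 = 1
  i = 1 (odd): ∫ x^1 ρ_sc = 0 (vanishes)
  i = 2 (even): a_2 · C_{1} = 5 · 1 = 5
  i = 3 (odd): ∫ x^3 ρ_sc = 0 (vanishes)
  i = 4 (even): a_4 · C_{2} = 2 · 2 = 4
  i = 5 (odd): ∫ x^5 ρ_sc = 0 (vanishes)

Summing the contributions: ∫_{−2}^{2} p(x) ρ_sc(x) dx = 1 + 5 + 4 = 10.


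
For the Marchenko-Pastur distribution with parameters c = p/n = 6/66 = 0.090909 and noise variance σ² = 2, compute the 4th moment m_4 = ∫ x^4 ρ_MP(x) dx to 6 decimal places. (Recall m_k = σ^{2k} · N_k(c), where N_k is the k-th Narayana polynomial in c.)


E[X⁴] = σ⁸ (1 + 6c + 6c² + c³) (fourth MP moment). With σ² = 2 (so σ⁸ = 16) and c = 6/66 = 0.090909: E[X⁴] = 16 · (1 + 6·0.090909 + 6·(0.090909)² + (0.090909)³) = 16 · 1.595793.

So E[X^4] = 25.532682.


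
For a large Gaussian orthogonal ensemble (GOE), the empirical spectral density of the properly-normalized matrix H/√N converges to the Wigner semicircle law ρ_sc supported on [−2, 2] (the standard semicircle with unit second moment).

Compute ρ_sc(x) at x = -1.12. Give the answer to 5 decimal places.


ρ_sc(x) = (1/(2π)) √(4 − x²). With x = -1.12:
  4 − x² = 4 − (-1.12)² = 4 − 1.254400 = 2.745600.
  √(4 − x²) = 1.656985.
  1/(2π) = 0.159155.
  ρ_sc(-1.12) = 0.159155 · 1.656985 = 0.263717.

Rounded to 5 decimal places: ρ_sc(-1.12) ≈ 0.26372.


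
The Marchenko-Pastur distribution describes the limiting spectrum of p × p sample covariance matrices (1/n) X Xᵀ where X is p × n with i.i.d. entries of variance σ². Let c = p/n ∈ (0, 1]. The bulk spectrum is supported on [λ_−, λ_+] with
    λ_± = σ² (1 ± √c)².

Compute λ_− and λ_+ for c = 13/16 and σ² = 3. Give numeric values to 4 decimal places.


c = 13/16 = 0.812500; √c = 0.901388.
λ_− = σ² (1 − √c)² = 3 · (1 − 0.901388)² = 3 · (0.098612)² = 0.029173.
λ_+ = σ² (1 + √c)² = 3 · (1 + 0.901388)² = 3 · (1.901388)² = 10.845827.

Rounded to 4 decimal places: λ_− ≈ 0.0292, λ_+ ≈ 10.8458.


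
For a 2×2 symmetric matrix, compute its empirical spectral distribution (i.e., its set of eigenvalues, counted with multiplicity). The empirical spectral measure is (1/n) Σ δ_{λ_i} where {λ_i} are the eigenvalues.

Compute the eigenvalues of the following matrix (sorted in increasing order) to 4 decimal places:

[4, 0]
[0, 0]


Since M is real symmetric, both eigenvalues are real; they are the roots of det(λI − M) = λ² − (tr M) λ + det M.
tr M = 4 + 0 = 4.
det M = 4·0 − 0² = 0 − 0 = 0.
Characteristic polynomial: λ² − 4λ = 0.
Discriminant Δ = (tr M)² − 4·det M = 16 − 0 = 16; √Δ = 4.000000.
λ = (tr M ± √Δ)/2 = (4 ± 4.000000)/2, giving (tr M − √Δ)/2 = 0.0000 and (tr M + √Δ)/2 = 4.0000.

Eigenvalues sorted in increasing order: [0.0000, 4.0000].


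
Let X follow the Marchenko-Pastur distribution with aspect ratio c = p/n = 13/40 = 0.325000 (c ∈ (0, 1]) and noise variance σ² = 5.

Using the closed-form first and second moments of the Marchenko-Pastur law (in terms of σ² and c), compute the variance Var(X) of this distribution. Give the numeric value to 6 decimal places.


Recall the MP moments m_1 = E[X] = σ² and m_2 = E[X²] = σ⁴ (1 + c).
m_1 = E[X] = σ² = 5, so m_1² = 25.
m_2 = E[X²] = σ⁴ (1 + c) = 25 · (1 + 0.325000) = 25 · 1.325000 = 33.125000.
(Note m_2 − m_1² simplifies to c · σ⁴ = 0.325000 · 25.)

Var(X) = m_2 − m_1² = 33.125000 − 25 = 8.125000.


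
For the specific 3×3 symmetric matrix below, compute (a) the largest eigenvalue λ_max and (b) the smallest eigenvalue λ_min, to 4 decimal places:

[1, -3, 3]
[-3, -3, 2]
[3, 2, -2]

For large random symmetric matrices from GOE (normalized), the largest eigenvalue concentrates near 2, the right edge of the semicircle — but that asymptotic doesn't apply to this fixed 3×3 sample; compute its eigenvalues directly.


Since M is real symmetric, all three eigenvalues are real; they are the roots of det(λI − M) = λ³ − (tr M) λ² + s λ − det M, where s is the sum of the principal 2×2 minors.
tr M = 1 + (-3) + (-2) = -4.
s = (1·(-3) − (-3)²) + (1·(-2) − 3²) + ((-3)·(-2) − 2²) = -12 + (-11) + 2 = -21.
det M (expand along row 1) = 1·2 − (-3)·0 + 3·3 = 11.
Characteristic polynomial: λ³ + 4λ² − 21λ − 11 = 0.
Substitute λ = y + (tr M)/3 = y − 1.333333 to remove the quadratic term: y³ + p·y + q = 0 with p = s − (tr M)²/3 = -26.333333 and q = −2(tr M)³/27 + (tr M)·s/3 − det M = 21.740741.
Three real roots ⇒ use the trigonometric (Viète) form: r = 2√(−p/3) = 5.925463, φ = arccos(3q/(p·r)) = arccos(-0.417992) = 2.002030 rad.
y_k = r·cos(φ/3 − 2πk/3) for k = 0, 1, 2 gives y = 4.654266, 0.848822, -5.503088.
λ_k = y_k − 1.333333 gives λ = 3.3209, -0.4845, -6.8364 (check: the sum is -4.0000 = tr M).

Hence λ_max = 3.3209 and λ_min = -6.8364.


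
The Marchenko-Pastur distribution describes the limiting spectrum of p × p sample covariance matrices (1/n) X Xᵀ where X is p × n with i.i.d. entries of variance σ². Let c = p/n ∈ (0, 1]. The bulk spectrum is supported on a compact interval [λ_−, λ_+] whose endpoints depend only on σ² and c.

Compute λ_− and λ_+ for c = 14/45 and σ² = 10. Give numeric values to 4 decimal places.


c = 14/45 = 0.311111; √c = 0.557773.
λ_− = σ² (1 − √c)² = 10 · (1 − 0.557773)² = 10 · (0.442227)² = 1.955644.
λ_+ = σ² (1 + √c)² = 10 · (1 + 0.557773)² = 10 · (1.557773)² = 24.266578.

Rounded to 4 decimal places: λ_− ≈ 1.9556, λ_+ ≈ 24.2666.


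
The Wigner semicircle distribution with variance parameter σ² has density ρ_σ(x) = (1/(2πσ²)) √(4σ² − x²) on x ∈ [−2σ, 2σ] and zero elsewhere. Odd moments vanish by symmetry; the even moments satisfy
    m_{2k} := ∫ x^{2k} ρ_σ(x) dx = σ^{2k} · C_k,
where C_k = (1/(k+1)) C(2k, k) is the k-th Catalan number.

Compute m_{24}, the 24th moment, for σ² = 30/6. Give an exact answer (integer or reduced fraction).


By the scaled semicircle moment identity, m_{2k} = σ^{2k} · C_k with k = 12.
C_12 = (1/(k+1)) · C(2k, k) = (1/13) · C(24, 12) = (1/13) · 2704156 = 208012.
σ^{2k} = (σ²)^k = (30/6)^12 = 244140625.

Therefore m_{24} = σ^{24} · C_12 = 244140625 · 208012 = 50784179687500.


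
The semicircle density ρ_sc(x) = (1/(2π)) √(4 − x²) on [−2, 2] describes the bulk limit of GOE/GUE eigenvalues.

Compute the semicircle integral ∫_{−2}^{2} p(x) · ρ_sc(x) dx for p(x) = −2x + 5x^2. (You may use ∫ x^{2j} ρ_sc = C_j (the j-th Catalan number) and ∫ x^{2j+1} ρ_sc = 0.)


Write p(x) = Σ a_i x^i, split into monomials and integrate each against ρ_sc separately.
Using ∫ x^{2j} ρ_sc = C_j = (1/(j+1)) C(2j, j) (Catalan numbers) and ∫ x^{2j+1} ρ_sc = 0 (odd monomials vanish by symmetry):
  i = 1 (odd): ∫ x^1 ρ_sc = 0 (vanishes)
  i = 2 (even): a_2 · C_{1} = 5 · 1 = 5

Summing the contributions: ∫_{−2}^{2} p(x) ρ_sc(x) dx = 5.


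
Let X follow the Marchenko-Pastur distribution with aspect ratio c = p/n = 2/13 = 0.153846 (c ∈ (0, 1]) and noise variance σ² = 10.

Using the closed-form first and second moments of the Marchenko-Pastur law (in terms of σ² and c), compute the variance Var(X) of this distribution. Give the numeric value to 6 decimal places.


Recall the MP moments m_1 = E[X] = σ² and m_2 = E[X²] = σ⁴ (1 + c).
m_1 = E[X] = σ² = 10, so m_1² = 100.
m_2 = E[X²] = σ⁴ (1 + c) = 100 · (1 + 0.153846) = 100 · 1.153846 = 115.384615.
(Note m_2 − m_1² simplifies to c · σ⁴ = 0.153846 · 100.)

Var(X) = m_2 − m_1² = 115.384615 − 100 = 15.384615.


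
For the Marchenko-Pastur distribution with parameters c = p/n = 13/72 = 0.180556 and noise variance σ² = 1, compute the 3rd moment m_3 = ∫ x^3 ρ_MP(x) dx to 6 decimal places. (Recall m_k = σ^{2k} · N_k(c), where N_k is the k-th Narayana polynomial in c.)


E[X³] = σ⁶ (1 + 3c + c²) (third MP moment). With σ² = 1 (so σ⁶ = 1) and c = 13/72 = 0.180556: E[X³] = 1 · (1 + 3·0.180556 + (0.180556)²) = 1 · 1.574267.

So E[X^3] = 1.574267.


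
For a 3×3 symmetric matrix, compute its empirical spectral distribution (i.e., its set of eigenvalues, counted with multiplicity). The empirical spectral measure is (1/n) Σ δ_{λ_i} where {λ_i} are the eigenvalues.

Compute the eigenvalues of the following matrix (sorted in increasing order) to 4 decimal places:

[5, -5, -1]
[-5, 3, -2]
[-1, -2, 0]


Since M is real symmetric, all three eigenvalues are real; they are the roots of det(λI − M) = λ³ − (tr M) λ² + s λ − det M, where s is the sum of the principal 2×2 minors.
tr M = 5 + 3 + 0 = 8.
s = (5·3 − (-5)²) + (5·0 − (-1)²) + (3·0 − (-2)²) = -10 + (-1) + (-4) = -15.
det M (expand along row 1) = 5·(-4) − (-5)·(-2) + (-1)·13 = -43.
Characteristic polynomial: λ³ − 8λ² − 15λ + 43 = 0.
Substitute λ = y + (tr M)/3 = y + 2.666667 to remove the quadratic term: y³ + p·y + q = 0 with p = s − (tr M)²/3 = -36.333333 and q = −2(tr M)³/27 + (tr M)·s/3 − det M = -34.925926.
Three real roots ⇒ use the trigonometric (Viète) form: r = 2√(−p/3) = 6.960204, φ = arccos(3q/(p·r)) = arccos(0.414326) = 1.143594 rad.
y_k = r·cos(φ/3 − 2πk/3) for k = 0, 1, 2 gives y = 6.460598, -0.987791, -5.472807.
λ_k = y_k + 2.666667 gives λ = 9.1273, 1.6789, -2.8061 (check: the sum is 8.0000 = tr M).

Eigenvalues sorted in increasing order: [-2.8061, 1.6789, 9.1273].


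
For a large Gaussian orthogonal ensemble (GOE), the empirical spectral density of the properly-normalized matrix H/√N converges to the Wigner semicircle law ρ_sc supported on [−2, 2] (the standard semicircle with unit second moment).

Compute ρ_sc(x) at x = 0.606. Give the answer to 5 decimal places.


ρ_sc(x) = (1/(2π)) √(4 − x²). With x = 0.606:
  4 − x² = 4 − (0.606)² = 4 − 0.367236 = 3.632764.
  √(4 − x²) = 1.905981.
  1/(2π) = 0.159155.
  ρ_sc(0.606) = 0.159155 · 1.905981 = 0.303346.

Rounded to 5 decimal places: ρ_sc(0.606) ≈ 0.30335.


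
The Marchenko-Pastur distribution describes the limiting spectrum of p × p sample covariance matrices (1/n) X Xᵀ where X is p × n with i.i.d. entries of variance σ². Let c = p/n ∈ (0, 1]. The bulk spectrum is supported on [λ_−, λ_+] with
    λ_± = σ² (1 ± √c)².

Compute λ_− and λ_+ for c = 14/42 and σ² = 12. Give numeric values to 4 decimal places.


c = 14/42 = 0.333333; √c = 0.577350.
λ_− = σ² (1 − √c)² = 12 · (1 − 0.577350)² = 12 · (0.422650)² = 2.143594.
λ_+ = σ² (1 + √c)² = 12 · (1 + 0.577350)² = 12 · (1.577350)² = 29.856406.

Rounded to 4 decimal places: λ_− ≈ 2.1436, λ_+ ≈ 29.8564.


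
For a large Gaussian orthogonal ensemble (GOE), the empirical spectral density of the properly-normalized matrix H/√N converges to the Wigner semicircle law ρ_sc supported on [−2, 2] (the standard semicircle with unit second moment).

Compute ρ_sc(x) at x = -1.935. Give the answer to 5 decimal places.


ρ_sc(x) = (1/(2π)) √(4 − x²). With x = -1.935:
  4 − x² = 4 − (-1.935)² = 4 − 3.744225 = 0.255775.
  √(4 − x²) = 0.505742.
  1/(2π) = 0.159155.
  ρ_sc(-1.935) = 0.159155 · 0.505742 = 0.080491.

Rounded to 5 decimal places: ρ_sc(-1.935) ≈ 0.08049.


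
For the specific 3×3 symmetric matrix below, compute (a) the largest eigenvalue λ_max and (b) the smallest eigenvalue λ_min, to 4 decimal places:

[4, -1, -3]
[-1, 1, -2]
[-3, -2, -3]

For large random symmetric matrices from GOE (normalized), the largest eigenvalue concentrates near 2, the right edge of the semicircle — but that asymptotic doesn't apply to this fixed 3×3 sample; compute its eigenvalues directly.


Since M is real symmetric, all three eigenvalues are real; they are the roots of det(λI − M) = λ³ − (tr M) λ² + s λ − det M, where s is the sum of the principal 2×2 minors.
tr M = 4 + 1 + (-3) = 2.
s = (4·1 − (-1)²) + (4·(-3) − (-3)²) + (1·(-3) − (-2)²) = 3 + (-21) + (-7) = -25.
det M (expand along row 1) = 4·(-7) − (-1)·(-3) + (-3)·5 = -46.
Characteristic polynomial: λ³ − 2λ² − 25λ + 46 = 0.
Substitute λ = y + (tr M)/3 = y + 0.666667 to remove the quadratic term: y³ + p·y + q = 0 with p = s − (tr M)²/3 = -26.333333 and q = −2(tr M)³/27 + (tr M)·s/3 − det M = 28.740741.
Three real roots ⇒ use the trigonometric (Viète) form: r = 2√(−p/3) = 5.925463, φ = arccos(3q/(p·r)) = arccos(-0.552575) = 2.156247 rad.
y_k = r·cos(φ/3 − 2πk/3) for k = 0, 1, 2 gives y = 4.459682, 1.149029, -5.608711.
λ_k = y_k + 0.666667 gives λ = 5.1263, 1.8157, -4.9420 (check: the sum is 2.0000 = tr M).

Hence λ_max = 5.1263 and λ_min = -4.9420.


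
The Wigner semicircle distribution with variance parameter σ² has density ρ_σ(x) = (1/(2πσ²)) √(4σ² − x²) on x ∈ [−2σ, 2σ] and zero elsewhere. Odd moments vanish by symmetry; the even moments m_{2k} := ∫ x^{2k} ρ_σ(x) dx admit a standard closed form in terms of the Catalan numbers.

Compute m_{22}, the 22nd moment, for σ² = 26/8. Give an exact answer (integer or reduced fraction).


By the scaled semicircle moment identity, m_{2k} = σ^{2k} · C_k with k = 11.
C_11 = (1/(k+1)) · C(2k, k) = (1/12) · C(22, 11) = (1/12) · 705432 = 58786.
σ^{2k} = (σ²)^k = (26/8)^11 = 1792160394037/4194304.

Therefore m_{22} = σ^{22} · C_11 = (1792160394037/4194304) · 58786 = 52676970461929541/2097152.


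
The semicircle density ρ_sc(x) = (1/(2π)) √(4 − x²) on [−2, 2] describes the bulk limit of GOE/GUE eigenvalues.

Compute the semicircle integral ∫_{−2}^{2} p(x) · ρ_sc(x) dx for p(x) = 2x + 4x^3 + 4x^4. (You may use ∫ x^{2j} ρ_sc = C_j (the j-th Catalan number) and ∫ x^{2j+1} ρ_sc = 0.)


Write p(x) = Σ a_i x^i, split into monomials and integrate each against ρ_sc separately.
Using ∫ x^{2j} ρ_sc = C_j = (1/(j+1)) C(2j, j) (Catalan numbers) and ∫ x^{2j+1} ρ_sc = 0 (odd monomials vanish by symmetry):
  i = 1 (odd): ∫ x^1 ρ_sc = 0 (vanishes)
  i = 3 (odd): ∫ x^3 ρ_sc = 0 (vanishes)
  i = 4 (even): a_4 · C_{2} = 4 · 2 = 8

Summing the contributions: ∫_{−2}^{2} p(x) ρ_sc(x) dx = 8.


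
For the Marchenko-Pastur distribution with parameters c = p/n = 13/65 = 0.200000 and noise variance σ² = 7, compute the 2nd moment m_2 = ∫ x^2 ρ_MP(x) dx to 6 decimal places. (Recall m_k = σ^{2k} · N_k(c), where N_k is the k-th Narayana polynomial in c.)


E[X²] = σ⁴ (1 + c) (second MP moment). With σ² = 7 (so σ⁴ = 49) and c = 13/65 = 0.200000: E[X²] = 49 · (1 + 0.200000) = 49 · 1.200000.

So E[X^2] = 58.800000.


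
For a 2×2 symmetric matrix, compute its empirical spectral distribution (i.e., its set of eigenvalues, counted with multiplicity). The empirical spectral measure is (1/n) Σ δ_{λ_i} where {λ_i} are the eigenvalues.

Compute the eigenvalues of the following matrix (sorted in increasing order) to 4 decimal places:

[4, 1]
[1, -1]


Since M is real symmetric, both eigenvalues are real; they are the roots of det(λI − M) = λ² − (tr M) λ + det M.
tr M = 4 + (-1) = 3.
det M = 4·(-1) − 1² = -4 − 1 = -5.
Characteristic polynomial: λ² − 3λ − 5 = 0.
Discriminant Δ = (tr M)² − 4·det M = 9 − (-20) = 29; √Δ = 5.385165.
λ = (tr M ± √Δ)/2 = (3 ± 5.385165)/2, giving (tr M − √Δ)/2 = -1.1926 and (tr M + √Δ)/2 = 4.1926.

Eigenvalues sorted in increasing order: [-1.1926, 4.1926].


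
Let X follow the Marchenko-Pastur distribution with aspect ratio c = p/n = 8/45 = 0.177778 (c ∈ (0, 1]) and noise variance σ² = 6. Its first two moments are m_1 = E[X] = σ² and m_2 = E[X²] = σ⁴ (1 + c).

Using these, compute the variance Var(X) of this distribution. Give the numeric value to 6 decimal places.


m_1 = E[X] = σ² = 6, so m_1² = 36.
m_2 = E[X²] = σ⁴ (1 + c) = 36 · (1 + 0.177778) = 36 · 1.177778 = 42.400000.
(Note m_2 − m_1² simplifies to c · σ⁴ = 0.177778 · 36.)

Var(X) = m_2 − m_1² = 42.400000 − 36 = 6.400000.


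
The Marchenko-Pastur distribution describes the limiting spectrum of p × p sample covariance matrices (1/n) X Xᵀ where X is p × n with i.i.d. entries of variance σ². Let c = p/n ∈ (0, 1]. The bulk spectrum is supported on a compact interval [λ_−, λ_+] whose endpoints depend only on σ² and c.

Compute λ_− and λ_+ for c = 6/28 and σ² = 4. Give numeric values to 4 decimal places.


c = 6/28 = 0.214286; √c = 0.462910.
λ_− = σ² (1 − √c)² = 4 · (1 − 0.462910)² = 4 · (0.537090)² = 1.153862.
λ_+ = σ² (1 + √c)² = 4 · (1 + 0.462910)² = 4 · (1.462910)² = 8.560423.

Rounded to 4 decimal places: λ_− ≈ 1.1539, λ_+ ≈ 8.5604.


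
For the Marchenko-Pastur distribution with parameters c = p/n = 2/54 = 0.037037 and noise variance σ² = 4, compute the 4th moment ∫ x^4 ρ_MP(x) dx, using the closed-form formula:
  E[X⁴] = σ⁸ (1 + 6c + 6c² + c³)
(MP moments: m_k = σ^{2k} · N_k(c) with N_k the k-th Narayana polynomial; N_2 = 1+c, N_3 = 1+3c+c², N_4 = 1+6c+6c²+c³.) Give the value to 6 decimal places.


E[X⁴] = σ⁸ (1 + 6c + 6c² + c³) (fourth MP moment). With σ² = 4 (so σ⁸ = 256) and c = 2/54 = 0.037037: E[X⁴] = 256 · (1 + 6·0.037037 + 6·(0.037037)² + (0.037037)³) = 256 · 1.230503.

So E[X^4] = 315.008891.


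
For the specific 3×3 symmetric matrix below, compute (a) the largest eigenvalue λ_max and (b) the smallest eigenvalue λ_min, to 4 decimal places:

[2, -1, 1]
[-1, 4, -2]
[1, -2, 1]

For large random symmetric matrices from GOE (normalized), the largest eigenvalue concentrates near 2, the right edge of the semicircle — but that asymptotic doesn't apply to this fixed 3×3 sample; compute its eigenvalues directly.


Since M is real symmetric, all three eigenvalues are real; they are the roots of det(λI − M) = λ³ − (tr M) λ² + s λ − det M, where s is the sum of the principal 2×2 minors.
tr M = 2 + 4 + 1 = 7.
s = (2·4 − (-1)²) + (2·1 − 1²) + (4·1 − (-2)²) = 7 + 1 + 0 = 8.
det M (expand along row 1) = 2·0 − (-1)·1 + 1·(-2) = -1.
Characteristic polynomial: λ³ − 7λ² + 8λ + 1 = 0.
Substitute λ = y + (tr M)/3 = y + 2.333333 to remove the quadratic term: y³ + p·y + q = 0 with p = s − (tr M)²/3 = -8.333333 and q = −2(tr M)³/27 + (tr M)·s/3 − det M = -5.740741.
Three real roots ⇒ use the trigonometric (Viète) form: r = 2√(−p/3) = 3.333333, φ = arccos(3q/(p·r)) = arccos(0.620000) = 0.902054 rad.
y_k = r·cos(φ/3 − 2πk/3) for k = 0, 1, 2 gives y = 3.183780, -0.736909, -2.446871.
λ_k = y_k + 2.333333 gives λ = 5.5171, 1.5964, -0.1135 (check: the sum is 7.0000 = tr M).

Hence λ_max = 5.5171 and λ_min = -0.1135.


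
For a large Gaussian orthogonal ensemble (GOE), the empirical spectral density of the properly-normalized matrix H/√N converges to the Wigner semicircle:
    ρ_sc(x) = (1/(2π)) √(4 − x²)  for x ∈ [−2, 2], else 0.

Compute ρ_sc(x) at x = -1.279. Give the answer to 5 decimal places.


ρ_sc(x) = (1/(2π)) √(4 − x²). With x = -1.279:
  4 − x² = 4 − (-1.279)² = 4 − 1.635841 = 2.364159.
  √(4 − x²) = 1.537582.
  1/(2π) = 0.159155.
  ρ_sc(-1.279) = 0.159155 · 1.537582 = 0.244714.

Rounded to 5 decimal places: ρ_sc(-1.279) ≈ 0.24471.


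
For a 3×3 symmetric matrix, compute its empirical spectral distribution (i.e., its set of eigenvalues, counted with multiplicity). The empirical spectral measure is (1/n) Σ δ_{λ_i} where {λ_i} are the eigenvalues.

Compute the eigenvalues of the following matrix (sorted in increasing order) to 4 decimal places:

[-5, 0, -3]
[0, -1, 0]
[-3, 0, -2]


Since M is real symmetric, all three eigenvalues are real; they are the roots of det(λI − M) = λ³ − (tr M) λ² + s λ − det M, where s is the sum of the principal 2×2 minors.
tr M = -5 + (-1) + (-2) = -8.
s = ((-5)·(-1) − 0²) + ((-5)·(-2) − (-3)²) + ((-1)·(-2) − 0²) = 5 + 1 + 2 = 8.
det M (expand along row 1) = (-5)·2 − 0·0 + (-3)·(-3) = -1.
Characteristic polynomial: λ³ + 8λ² + 8λ + 1 = 0.
Substitute λ = y + (tr M)/3 = y − 2.666667 to remove the quadratic term: y³ + p·y + q = 0 with p = s − (tr M)²/3 = -13.333333 and q = −2(tr M)³/27 + (tr M)·s/3 − det M = 17.592593.
Three real roots ⇒ use the trigonometric (Viète) form: r = 2√(−p/3) = 4.216370, φ = arccos(3q/(p·r)) = arccos(-0.938801) = 2.789930 rad.
y_k = r·cos(φ/3 − 2πk/3) for k = 0, 1, 2 gives y = 2.520769, 1.666667, -4.187435.
λ_k = y_k − 2.666667 gives λ = -0.1459, -1.0000, -6.8541 (check: the sum is -8.0000 = tr M).

Eigenvalues sorted in increasing order: [-6.8541, -1.0000, -0.1459].
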